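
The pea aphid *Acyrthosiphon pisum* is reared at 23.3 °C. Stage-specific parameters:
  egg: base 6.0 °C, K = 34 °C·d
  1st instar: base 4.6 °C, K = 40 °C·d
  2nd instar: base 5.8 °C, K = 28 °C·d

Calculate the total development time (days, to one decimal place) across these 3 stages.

egg: 34 / (23.3 − 6.0) = 34 / 17.3 = 1.965 d.
1st instar: 40 / (23.3 − 4.6) = 40 / 18.7 = 2.139 d.
2nd instar: 28 / (23.3 − 5.8) = 28 / 17.5 = 1.600 d.
Sum = 5.704 ≈ 5.7 days.

5.7 days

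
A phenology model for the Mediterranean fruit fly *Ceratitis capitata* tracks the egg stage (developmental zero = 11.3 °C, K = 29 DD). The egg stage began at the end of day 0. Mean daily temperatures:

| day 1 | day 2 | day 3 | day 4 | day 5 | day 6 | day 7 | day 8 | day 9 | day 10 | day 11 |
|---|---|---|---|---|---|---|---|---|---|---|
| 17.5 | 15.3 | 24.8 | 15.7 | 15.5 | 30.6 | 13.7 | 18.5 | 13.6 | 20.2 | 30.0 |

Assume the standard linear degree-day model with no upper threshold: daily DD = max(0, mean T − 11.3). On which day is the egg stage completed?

day 5

Daily DD above 11.3 °C: 6.2, 4.0, 13.5, 4.4, 4.2, 19.3, 2.4, 7.2, 2.3, 8.9, 18.7.
Cumulative: 6.2, 10.2, 23.7, 28.1, 32.3, 51.6, 54.0, 61.2, 63.5, 72.4, 91.1.
The total first reaches 29 DD on day 5.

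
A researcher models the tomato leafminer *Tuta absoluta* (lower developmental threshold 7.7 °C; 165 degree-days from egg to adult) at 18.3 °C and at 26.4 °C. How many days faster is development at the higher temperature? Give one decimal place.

At 18.3 °C: 165 / (18.3 − 7.7) = 165 / 10.6 = 15.566 d.
At 26.4 °C: 165 / (26.4 − 7.7) = 165 / 18.7 = 8.824 d.
Difference = |15.566 − 8.824| = 6.743 ≈ 6.7 days.

6.7 days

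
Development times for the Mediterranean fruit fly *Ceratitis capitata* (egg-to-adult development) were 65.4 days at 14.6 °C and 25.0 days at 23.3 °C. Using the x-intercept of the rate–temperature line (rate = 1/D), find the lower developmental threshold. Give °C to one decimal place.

9.2 °C

Linear rate model ⇒ the product D·(T − T_b) is constant across temperatures.
65.4·(14.6 − T_b) = 25.0·(23.3 − T_b)
T_b = (65.4·14.6 − 25.0·23.3) / (65.4 − 25.0) = 372.34 / 40.4 = 9.216 °C ≈ 9.2 °C.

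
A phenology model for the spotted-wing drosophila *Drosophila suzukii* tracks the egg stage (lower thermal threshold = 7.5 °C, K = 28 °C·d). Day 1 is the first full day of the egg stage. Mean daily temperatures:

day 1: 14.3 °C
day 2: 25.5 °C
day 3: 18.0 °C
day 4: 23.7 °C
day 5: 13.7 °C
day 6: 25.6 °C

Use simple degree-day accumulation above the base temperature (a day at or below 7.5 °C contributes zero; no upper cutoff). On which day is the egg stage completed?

Daily DD above 7.5 °C: 6.8, 18.0, 10.5, 16.2, 6.2, 18.1.
Cumulative: 6.8, 24.8, 35.3, 51.5, 57.7, 75.8.
The total first reaches 28 DD on day 3.

day 3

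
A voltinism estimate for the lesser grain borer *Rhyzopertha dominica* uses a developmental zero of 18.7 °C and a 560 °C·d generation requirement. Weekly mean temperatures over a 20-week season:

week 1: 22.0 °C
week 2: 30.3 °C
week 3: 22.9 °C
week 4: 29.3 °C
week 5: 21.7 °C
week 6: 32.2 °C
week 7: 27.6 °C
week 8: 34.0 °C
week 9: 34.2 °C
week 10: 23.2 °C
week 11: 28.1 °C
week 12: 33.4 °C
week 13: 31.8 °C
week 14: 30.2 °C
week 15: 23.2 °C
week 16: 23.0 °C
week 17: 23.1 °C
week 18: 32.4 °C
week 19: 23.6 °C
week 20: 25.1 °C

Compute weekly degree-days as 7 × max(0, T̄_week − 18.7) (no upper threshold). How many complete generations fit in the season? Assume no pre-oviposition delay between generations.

Weekly DD (7 × max(0, T̄ − 18.7)): 23.1, 81.2, 29.4, 74.2, 21.0, 94.5, 62.3, 107.1, 108.5, 31.5, 65.8, 102.9, 91.7, 80.5, 31.5, 30.1, 30.8, 95.9, 34.3, 44.8.
Season total = 1241.1 DD.
Complete generations = ⌊1241.1 / 560⌋ = 2.

2 generations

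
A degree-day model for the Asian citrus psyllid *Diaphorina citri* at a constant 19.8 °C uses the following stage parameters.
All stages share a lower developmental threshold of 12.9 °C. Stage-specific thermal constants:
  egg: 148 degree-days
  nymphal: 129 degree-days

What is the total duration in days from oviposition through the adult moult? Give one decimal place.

Daily accumulation at 19.8 °C = 19.8 − 12.9 = 6.9 DD/day.
Total K = 148 + 129 = 277 DD.
Total duration = 277 / 6.9 = 40.145 ≈ 40.1 days.

40.1 days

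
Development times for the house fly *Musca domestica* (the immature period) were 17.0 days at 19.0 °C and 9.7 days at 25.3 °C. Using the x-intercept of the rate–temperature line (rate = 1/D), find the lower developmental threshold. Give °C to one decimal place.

Equal thermal constants: D₁(T₁ − T_b) = D₂(T₂ − T_b).
17.0·(19.0 − T_b) = 9.7·(25.3 − T_b)
T_b = (17.0·19.0 − 9.7·25.3) / (17.0 − 9.7) = 77.59 / 7.3 = 10.629 °C ≈ 10.6 °C.

10.6 °C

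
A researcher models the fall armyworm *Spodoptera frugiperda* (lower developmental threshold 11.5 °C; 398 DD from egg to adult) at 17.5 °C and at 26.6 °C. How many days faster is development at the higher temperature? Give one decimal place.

At 17.5 °C: 398 / (17.5 − 11.5) = 398 / 6.0 = 66.333 d.
At 26.6 °C: 398 / (26.6 − 11.5) = 398 / 15.1 = 26.358 d.
Difference = |66.333 − 26.358| = 39.976 ≈ 40.0 days.

40.0 days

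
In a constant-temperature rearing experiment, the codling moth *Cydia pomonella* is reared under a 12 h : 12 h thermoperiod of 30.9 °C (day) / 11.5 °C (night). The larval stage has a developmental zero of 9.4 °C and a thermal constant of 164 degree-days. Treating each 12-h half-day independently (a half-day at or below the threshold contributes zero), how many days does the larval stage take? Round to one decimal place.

Day half: max(0, 30.9 − 9.4) × 0.5 = 21.5 × 0.5 = 10.75 DD.
Night half: max(0, 11.5 − 9.4) × 0.5 = 2.1 × 0.5 = 1.05 DD.
Per 24 h: 11.80 DD/day.
Duration = 164 / 11.80 = 13.898 ≈ 13.9 days.

13.9 days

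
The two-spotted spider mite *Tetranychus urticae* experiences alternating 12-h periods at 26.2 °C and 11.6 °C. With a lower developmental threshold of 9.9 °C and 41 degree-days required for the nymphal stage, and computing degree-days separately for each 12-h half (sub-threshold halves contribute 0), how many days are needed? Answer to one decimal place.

Day half: max(0, 26.2 − 9.9) × 0.5 = 16.3 × 0.5 = 8.15 DD.
Night half: max(0, 11.6 − 9.9) × 0.5 = 1.7 × 0.5 = 0.85 DD.
Per 24 h: 9.00 DD/day.
Duration = 41 / 9.00 = 4.556 ≈ 4.6 days.

4.6 days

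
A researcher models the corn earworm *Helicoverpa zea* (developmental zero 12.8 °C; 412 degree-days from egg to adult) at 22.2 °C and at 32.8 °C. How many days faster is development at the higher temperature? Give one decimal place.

23.2 days

At 22.2 °C: 412 / (22.2 − 12.8) = 412 / 9.4 = 43.830 d.
At 32.8 °C: 412 / (32.8 − 12.8) = 412 / 20.0 = 20.600 d.
Difference = |43.830 − 20.600| = 23.230 ≈ 23.2 days.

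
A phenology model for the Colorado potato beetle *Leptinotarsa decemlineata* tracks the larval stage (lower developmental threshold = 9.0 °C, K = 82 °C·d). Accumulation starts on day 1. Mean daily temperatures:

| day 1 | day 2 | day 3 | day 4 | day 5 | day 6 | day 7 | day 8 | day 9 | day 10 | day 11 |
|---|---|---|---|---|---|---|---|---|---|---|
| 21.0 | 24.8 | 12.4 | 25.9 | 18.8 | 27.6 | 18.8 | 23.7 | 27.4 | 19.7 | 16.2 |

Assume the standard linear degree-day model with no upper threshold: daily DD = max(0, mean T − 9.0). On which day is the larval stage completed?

day 7

Daily DD above 9.0 °C: 12.0, 15.8, 3.4, 16.9, 9.8, 18.6, 9.8, 14.7, 18.4, 10.7, 7.2.
Cumulative: 12.0, 27.8, 31.2, 48.1, 57.9, 76.5, 86.3, 101.0, 119.4, 130.1, 137.3.
The total first reaches 82 DD on day 7.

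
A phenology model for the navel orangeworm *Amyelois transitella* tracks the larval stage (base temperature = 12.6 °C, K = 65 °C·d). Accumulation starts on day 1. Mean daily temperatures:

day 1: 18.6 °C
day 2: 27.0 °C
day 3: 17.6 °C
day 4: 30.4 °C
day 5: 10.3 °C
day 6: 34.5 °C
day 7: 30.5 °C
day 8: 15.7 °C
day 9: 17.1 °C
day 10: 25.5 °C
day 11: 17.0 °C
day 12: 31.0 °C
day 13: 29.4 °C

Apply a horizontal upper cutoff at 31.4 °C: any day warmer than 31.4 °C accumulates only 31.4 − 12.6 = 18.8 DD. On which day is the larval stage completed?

day 7

Daily DD above 12.6 °C (capped at 18.8): 6.0, 14.4, 5.0, 17.8, 0.0, 18.8, 17.9, 3.1, 4.5, 12.9, 4.4, 18.4, 16.8.
Cumulative: 6.0, 20.4, 25.4, 43.2, 43.2, 62.0, 79.9, 83.0, 87.5, 100.4, 104.8, 123.2, 140.0.
The total first reaches 65 DD on day 7.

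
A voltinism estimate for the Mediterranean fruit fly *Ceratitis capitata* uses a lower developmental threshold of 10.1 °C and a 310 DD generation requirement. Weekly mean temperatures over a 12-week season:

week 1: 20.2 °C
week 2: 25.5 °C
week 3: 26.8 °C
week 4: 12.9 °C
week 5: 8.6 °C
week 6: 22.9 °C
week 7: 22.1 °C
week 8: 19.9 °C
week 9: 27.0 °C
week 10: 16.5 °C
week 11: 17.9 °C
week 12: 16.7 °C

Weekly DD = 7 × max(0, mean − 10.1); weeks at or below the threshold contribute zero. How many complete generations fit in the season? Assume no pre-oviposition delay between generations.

Weekly DD (7 × max(0, T̄ − 10.1)): 70.7, 107.8, 116.9, 19.6, 0.0, 89.6, 84.0, 68.6, 118.3, 44.8, 54.6, 46.2.
Season total = 821.1 DD.
Complete generations = ⌊821.1 / 310⌋ = 2.

2 generations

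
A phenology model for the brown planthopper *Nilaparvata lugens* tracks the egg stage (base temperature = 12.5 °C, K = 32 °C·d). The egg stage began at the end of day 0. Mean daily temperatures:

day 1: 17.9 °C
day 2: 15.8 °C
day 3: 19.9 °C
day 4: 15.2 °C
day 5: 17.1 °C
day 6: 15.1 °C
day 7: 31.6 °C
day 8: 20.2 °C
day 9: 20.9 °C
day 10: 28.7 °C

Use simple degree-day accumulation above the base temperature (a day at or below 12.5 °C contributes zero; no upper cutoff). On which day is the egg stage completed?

Daily DD above 12.5 °C: 5.4, 3.3, 7.4, 2.7, 4.6, 2.6, 19.1, 7.7, 8.4, 16.2.
Cumulative: 5.4, 8.7, 16.1, 18.8, 23.4, 26.0, 45.1, 52.8, 61.2, 77.4.
The total first reaches 32 DD on day 7.

day 7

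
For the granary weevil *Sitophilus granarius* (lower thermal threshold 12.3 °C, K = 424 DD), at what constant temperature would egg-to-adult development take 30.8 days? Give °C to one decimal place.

26.1 °C

Required daily accumulation = 424 / 30.8 = 13.766 DD/day.
T = T_base + 13.766 = 12.3 + 13.766 = 26.066 ≈ 26.1 °C.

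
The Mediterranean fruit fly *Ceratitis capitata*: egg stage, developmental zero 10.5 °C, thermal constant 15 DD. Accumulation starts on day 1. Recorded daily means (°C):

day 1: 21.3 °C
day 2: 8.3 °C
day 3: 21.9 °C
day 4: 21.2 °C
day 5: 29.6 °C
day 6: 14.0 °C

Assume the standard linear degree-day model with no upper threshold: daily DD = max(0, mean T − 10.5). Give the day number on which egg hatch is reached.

day 3

Daily DD above 10.5 °C: 10.8, 0.0, 11.4, 10.7, 19.1, 3.5.
Cumulative: 10.8, 10.8, 22.2, 32.9, 52.0, 55.5.
The total first reaches 15 DD on day 3.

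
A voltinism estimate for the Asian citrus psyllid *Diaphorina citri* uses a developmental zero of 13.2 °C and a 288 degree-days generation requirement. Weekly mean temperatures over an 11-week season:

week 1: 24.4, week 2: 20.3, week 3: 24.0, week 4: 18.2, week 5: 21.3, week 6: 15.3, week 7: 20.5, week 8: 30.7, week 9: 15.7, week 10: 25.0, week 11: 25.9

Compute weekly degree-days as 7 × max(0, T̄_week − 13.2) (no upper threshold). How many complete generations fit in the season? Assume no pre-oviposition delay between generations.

2 generations

Weekly DD (7 × max(0, T̄ − 13.2)): 78.4, 49.7, 75.6, 35.0, 56.7, 14.7, 51.1, 122.5, 17.5, 82.6, 88.9.
Season total = 672.7 DD.
Complete generations = ⌊672.7 / 288⌋ = 2.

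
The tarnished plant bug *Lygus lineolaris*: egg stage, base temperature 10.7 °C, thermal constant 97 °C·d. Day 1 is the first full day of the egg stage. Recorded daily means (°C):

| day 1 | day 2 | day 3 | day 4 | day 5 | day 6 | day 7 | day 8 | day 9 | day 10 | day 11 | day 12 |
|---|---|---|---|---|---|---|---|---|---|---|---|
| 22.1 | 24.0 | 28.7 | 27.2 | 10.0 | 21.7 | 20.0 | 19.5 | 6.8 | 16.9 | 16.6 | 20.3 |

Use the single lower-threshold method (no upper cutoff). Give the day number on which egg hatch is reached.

Daily DD above 10.7 °C: 11.4, 13.3, 18.0, 16.5, 0.0, 11.0, 9.3, 8.8, 0.0, 6.2, 5.9, 9.6.
Cumulative: 11.4, 24.7, 42.7, 59.2, 59.2, 70.2, 79.5, 88.3, 88.3, 94.5, 100.4, 110.0.
The total first reaches 97 DD on day 11.

day 11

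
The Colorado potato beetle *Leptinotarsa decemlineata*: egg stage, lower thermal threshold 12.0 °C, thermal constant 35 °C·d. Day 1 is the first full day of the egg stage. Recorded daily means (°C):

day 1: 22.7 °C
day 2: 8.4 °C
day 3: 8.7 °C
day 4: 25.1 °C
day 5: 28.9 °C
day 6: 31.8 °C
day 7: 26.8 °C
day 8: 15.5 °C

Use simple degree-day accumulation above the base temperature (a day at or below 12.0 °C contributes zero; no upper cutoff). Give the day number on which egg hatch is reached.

Daily DD above 12.0 °C: 10.7, 0.0, 0.0, 13.1, 16.9, 19.8, 14.8, 3.5.
Cumulative: 10.7, 10.7, 10.7, 23.8, 40.7, 60.5, 75.3, 78.8.
The total first reaches 35 DD on day 5.

day 5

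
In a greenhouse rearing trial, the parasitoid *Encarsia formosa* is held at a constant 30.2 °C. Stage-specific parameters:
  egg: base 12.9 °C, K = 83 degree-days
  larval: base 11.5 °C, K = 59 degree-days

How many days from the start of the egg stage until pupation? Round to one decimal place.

egg: 83 / (30.2 − 12.9) = 83 / 17.3 = 4.798 d.
larval: 59 / (30.2 − 11.5) = 59 / 18.7 = 3.155 d.
Sum = 7.953 ≈ 8.0 days.

8.0 days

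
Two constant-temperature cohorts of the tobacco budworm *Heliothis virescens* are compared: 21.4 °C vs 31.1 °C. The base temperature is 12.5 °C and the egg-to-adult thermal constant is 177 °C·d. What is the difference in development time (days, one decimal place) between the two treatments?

At 21.4 °C: 177 / (21.4 − 12.5) = 177 / 8.9 = 19.888 d.
At 31.1 °C: 177 / (31.1 − 12.5) = 177 / 18.6 = 9.516 d.
Difference = |19.888 − 9.516| = 10.372 ≈ 10.4 days.

10.4 days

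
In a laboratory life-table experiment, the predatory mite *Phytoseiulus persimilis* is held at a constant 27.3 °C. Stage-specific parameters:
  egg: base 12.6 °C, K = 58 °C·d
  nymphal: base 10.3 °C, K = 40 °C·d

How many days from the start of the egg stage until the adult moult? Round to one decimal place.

egg: 58 / (27.3 − 12.6) = 58 / 14.7 = 3.946 d.
nymphal: 40 / (27.3 − 10.3) = 40 / 17.0 = 2.353 d.
Sum = 6.299 ≈ 6.3 days.

6.3 days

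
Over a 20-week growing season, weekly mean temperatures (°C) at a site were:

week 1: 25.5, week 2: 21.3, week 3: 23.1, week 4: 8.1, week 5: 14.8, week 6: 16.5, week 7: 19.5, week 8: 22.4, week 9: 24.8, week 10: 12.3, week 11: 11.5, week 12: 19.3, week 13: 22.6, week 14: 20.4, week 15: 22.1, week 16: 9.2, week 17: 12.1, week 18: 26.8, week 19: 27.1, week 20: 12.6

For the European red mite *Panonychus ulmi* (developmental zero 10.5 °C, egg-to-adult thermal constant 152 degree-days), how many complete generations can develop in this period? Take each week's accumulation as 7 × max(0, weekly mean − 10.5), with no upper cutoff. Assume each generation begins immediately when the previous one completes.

Weekly DD (7 × max(0, T̄ − 10.5)): 105.0, 75.6, 88.2, 0.0, 30.1, 42.0, 63.0, 83.3, 100.1, 12.6, 7.0, 61.6, 84.7, 69.3, 81.2, 0.0, 11.2, 114.1, 116.2, 14.7.
Season total = 1159.9 DD.
Complete generations = ⌊1159.9 / 152⌋ = 7.

7 generations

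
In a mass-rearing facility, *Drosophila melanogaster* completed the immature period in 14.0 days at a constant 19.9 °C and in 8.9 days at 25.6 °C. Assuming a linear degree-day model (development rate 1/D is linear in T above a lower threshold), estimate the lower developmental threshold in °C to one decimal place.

Equal thermal constants: D₁(T₁ − T_b) = D₂(T₂ − T_b).
14.0·(19.9 − T_b) = 8.9·(25.6 − T_b)
T_b = (14.0·19.9 − 8.9·25.6) / (14.0 − 8.9) = 50.76 / 5.1 = 9.953 °C ≈ 10.0 °C.

10.0 °C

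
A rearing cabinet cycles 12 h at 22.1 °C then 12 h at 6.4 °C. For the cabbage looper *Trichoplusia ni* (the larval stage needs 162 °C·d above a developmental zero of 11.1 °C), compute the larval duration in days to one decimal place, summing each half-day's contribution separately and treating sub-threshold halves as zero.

29.5 days

Day half: max(0, 22.1 − 11.1) × 0.5 = 11.0 × 0.5 = 5.50 DD.
Night half: max(0, 6.4 − 11.1) × 0.5 = 0.0 × 0.5 = 0.00 DD.
Per 24 h: 5.50 DD/day.
Duration = 162 / 5.50 = 29.455 ≈ 29.5 days.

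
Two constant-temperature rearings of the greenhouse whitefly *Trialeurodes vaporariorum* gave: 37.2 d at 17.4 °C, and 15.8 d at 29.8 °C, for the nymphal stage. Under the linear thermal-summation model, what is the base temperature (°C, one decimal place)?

8.2 °C

Linear rate model ⇒ the product D·(T − T_b) is constant across temperatures.
37.2·(17.4 − T_b) = 15.8·(29.8 − T_b)
T_b = (37.2·17.4 − 15.8·29.8) / (37.2 − 15.8) = 176.44 / 21.4 = 8.245 °C ≈ 8.2 °C.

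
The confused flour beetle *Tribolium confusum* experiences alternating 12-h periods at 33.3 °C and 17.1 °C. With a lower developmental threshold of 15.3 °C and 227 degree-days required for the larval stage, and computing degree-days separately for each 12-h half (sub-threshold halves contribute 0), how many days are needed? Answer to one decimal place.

22.9 days

Day half: max(0, 33.3 − 15.3) × 0.5 = 18.0 × 0.5 = 9.00 DD.
Night half: max(0, 17.1 − 15.3) × 0.5 = 1.8 × 0.5 = 0.90 DD.
Per 24 h: 9.90 DD/day.
Duration = 227 / 9.90 = 22.929 ≈ 22.9 days.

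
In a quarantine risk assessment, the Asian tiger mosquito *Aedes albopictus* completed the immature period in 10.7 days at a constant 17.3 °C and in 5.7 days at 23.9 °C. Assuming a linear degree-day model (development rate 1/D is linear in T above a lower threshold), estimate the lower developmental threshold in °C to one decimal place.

9.8 °C

Under the model K = D·(T − T_b), so D₁·(T₁ − T_b) = D₂·(T₂ − T_b).
10.7·(17.3 − T_b) = 5.7·(23.9 − T_b)
T_b = (10.7·17.3 − 5.7·23.9) / (10.7 − 5.7) = 48.88 / 5.0 = 9.776 °C ≈ 9.8 °C.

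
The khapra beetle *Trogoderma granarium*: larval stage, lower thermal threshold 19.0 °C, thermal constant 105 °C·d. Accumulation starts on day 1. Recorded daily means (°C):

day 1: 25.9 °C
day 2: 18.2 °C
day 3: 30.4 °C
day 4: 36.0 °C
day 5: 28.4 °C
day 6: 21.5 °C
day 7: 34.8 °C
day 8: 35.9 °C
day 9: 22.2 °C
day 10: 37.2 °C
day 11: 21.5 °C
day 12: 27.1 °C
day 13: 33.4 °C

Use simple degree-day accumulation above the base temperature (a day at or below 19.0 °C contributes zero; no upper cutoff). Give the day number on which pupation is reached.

Daily DD above 19.0 °C: 6.9, 0.0, 11.4, 17.0, 9.4, 2.5, 15.8, 16.9, 3.2, 18.2, 2.5, 8.1, 14.4.
Cumulative: 6.9, 6.9, 18.3, 35.3, 44.7, 47.2, 63.0, 79.9, 83.1, 101.3, 103.8, 111.9, 126.3.
The total first reaches 105 DD on day 12.

day 12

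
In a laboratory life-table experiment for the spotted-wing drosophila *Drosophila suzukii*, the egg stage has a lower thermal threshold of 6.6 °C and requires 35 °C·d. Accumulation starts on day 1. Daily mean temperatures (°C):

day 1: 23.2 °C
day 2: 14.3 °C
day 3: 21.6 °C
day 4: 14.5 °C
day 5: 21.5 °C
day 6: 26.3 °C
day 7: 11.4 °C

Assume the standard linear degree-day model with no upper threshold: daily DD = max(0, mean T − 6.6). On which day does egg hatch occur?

day 3

Daily DD above 6.6 °C: 16.6, 7.7, 15.0, 7.9, 14.9, 19.7, 4.8.
Cumulative: 16.6, 24.3, 39.3, 47.2, 62.1, 81.8, 86.6.
The total first reaches 35 DD on day 3.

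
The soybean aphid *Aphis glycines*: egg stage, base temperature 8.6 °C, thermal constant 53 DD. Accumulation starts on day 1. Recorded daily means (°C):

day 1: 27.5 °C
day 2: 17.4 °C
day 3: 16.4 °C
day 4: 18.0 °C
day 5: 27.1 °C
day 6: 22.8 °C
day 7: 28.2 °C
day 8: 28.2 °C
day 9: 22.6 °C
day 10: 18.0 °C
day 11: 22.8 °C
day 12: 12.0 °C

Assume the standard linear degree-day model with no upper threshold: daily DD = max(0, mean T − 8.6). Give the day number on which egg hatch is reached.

day 5

Daily DD above 8.6 °C: 18.9, 8.8, 7.8, 9.4, 18.5, 14.2, 19.6, 19.6, 14.0, 9.4, 14.2, 3.4.
Cumulative: 18.9, 27.7, 35.5, 44.9, 63.4, 77.6, 97.2, 116.8, 130.8, 140.2, 154.4, 157.8.
The total first reaches 53 DD on day 5.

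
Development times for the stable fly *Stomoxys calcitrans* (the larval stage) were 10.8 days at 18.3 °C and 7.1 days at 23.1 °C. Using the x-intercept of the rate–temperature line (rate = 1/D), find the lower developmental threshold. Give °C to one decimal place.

Equal thermal constants: D₁(T₁ − T_b) = D₂(T₂ − T_b).
10.8·(18.3 − T_b) = 7.1·(23.1 − T_b)
T_b = (10.8·18.3 − 7.1·23.1) / (10.8 − 7.1) = 33.63 / 3.7 = 9.089 °C ≈ 9.1 °C.

9.1 °C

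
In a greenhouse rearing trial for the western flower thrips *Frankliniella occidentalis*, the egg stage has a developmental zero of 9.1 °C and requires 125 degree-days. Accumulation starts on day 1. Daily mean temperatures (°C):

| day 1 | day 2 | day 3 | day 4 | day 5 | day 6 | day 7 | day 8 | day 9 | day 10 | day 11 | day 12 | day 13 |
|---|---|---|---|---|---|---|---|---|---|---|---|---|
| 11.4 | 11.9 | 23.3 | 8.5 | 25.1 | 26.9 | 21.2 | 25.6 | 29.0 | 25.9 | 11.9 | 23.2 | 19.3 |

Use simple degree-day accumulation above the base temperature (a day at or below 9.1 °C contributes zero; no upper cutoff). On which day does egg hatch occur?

day 12

Daily DD above 9.1 °C: 2.3, 2.8, 14.2, 0.0, 16.0, 17.8, 12.1, 16.5, 19.9, 16.8, 2.8, 14.1, 10.2.
Cumulative: 2.3, 5.1, 19.3, 19.3, 35.3, 53.1, 65.2, 81.7, 101.6, 118.4, 121.2, 135.3, 145.5.
The total first reaches 125 DD on day 12.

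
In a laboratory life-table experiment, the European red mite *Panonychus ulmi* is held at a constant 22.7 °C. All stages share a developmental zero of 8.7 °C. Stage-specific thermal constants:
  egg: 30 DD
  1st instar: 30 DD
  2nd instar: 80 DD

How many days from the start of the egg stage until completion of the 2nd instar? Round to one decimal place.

10.0 days

Daily accumulation at 22.7 °C = 22.7 − 8.7 = 14.0 DD/day.
Total K = 30 + 30 + 80 = 140 DD.
Total duration = 140 / 14.0 = 10.000 ≈ 10.0 days.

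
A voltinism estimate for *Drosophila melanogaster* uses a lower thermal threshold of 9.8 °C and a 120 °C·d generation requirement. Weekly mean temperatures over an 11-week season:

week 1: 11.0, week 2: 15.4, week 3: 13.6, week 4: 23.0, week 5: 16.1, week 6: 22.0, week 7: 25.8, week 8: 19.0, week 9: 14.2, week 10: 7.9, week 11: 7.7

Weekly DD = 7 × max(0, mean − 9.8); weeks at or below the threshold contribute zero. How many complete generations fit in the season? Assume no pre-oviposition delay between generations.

4 generations

Weekly DD (7 × max(0, T̄ − 9.8)): 8.4, 39.2, 26.6, 92.4, 44.1, 85.4, 112.0, 64.4, 30.8, 0.0, 0.0.
Season total = 503.3 DD.
Complete generations = ⌊503.3 / 120⌋ = 4.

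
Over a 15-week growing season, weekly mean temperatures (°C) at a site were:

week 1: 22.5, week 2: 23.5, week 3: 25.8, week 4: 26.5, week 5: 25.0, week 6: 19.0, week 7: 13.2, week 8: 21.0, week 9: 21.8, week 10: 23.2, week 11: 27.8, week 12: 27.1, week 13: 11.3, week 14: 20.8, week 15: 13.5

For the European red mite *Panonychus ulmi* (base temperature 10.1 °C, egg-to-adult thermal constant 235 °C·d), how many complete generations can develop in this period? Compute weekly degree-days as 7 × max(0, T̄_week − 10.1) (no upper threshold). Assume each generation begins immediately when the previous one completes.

5 generations

Weekly DD (7 × max(0, T̄ − 10.1)): 86.8, 93.8, 109.9, 114.8, 104.3, 62.3, 21.7, 76.3, 81.9, 91.7, 123.9, 119.0, 8.4, 74.9, 23.8.
Season total = 1193.5 DD.
Complete generations = ⌊1193.5 / 235⌋ = 5.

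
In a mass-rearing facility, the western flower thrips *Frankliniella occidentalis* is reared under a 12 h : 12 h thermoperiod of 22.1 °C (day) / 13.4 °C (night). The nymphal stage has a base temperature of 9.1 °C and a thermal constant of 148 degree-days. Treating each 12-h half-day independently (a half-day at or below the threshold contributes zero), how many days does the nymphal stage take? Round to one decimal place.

17.1 days

Day half: max(0, 22.1 − 9.1) × 0.5 = 13.0 × 0.5 = 6.50 DD.
Night half: max(0, 13.4 − 9.1) × 0.5 = 4.3 × 0.5 = 2.15 DD.
Per 24 h: 8.65 DD/day.
Duration = 148 / 8.65 = 17.110 ≈ 17.1 days.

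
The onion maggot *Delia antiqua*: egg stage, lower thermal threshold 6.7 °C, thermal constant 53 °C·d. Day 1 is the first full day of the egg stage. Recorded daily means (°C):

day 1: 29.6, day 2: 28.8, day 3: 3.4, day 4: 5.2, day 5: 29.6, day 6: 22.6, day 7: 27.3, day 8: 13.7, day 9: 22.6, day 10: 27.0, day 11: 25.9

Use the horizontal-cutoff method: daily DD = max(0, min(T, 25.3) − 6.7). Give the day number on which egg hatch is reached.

Daily DD above 6.7 °C (capped at 18.6): 18.6, 18.6, 0.0, 0.0, 18.6, 15.9, 18.6, 7.0, 15.9, 18.6, 18.6.
Cumulative: 18.6, 37.2, 37.2, 37.2, 55.8, 71.7, 90.3, 97.3, 113.2, 131.8, 150.4.
The total first reaches 53 DD on day 5.

day 5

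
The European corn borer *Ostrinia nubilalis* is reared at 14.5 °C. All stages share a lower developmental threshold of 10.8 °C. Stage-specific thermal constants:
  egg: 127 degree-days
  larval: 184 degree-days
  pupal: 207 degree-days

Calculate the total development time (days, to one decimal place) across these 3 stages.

140.0 days

Daily accumulation at 14.5 °C = 14.5 − 10.8 = 3.7 DD/day.
Total K = 127 + 184 + 207 = 518 DD.
Total duration = 518 / 3.7 = 140.000 ≈ 140.0 days.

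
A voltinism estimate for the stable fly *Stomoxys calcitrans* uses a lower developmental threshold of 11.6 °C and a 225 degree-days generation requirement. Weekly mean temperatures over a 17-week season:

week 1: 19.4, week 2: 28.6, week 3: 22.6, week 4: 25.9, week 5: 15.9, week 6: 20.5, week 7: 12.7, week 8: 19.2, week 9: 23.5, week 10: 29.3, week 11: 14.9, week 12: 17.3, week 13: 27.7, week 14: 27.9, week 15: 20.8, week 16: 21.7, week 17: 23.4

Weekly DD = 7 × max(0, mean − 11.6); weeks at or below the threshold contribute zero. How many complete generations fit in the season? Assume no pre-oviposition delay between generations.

5 generations

Weekly DD (7 × max(0, T̄ − 11.6)): 54.6, 119.0, 77.0, 100.1, 30.1, 62.3, 7.7, 53.2, 83.3, 123.9, 23.1, 39.9, 112.7, 114.1, 64.4, 70.7, 82.6.
Season total = 1218.7 DD.
Complete generations = ⌊1218.7 / 225⌋ = 5.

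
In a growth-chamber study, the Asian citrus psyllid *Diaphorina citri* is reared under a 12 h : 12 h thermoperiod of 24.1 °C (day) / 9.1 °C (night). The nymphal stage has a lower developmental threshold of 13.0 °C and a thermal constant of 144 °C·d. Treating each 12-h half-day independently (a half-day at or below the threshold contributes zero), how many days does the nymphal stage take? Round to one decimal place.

Day half: max(0, 24.1 − 13.0) × 0.5 = 11.1 × 0.5 = 5.55 DD.
Night half: max(0, 9.1 − 13.0) × 0.5 = 0.0 × 0.5 = 0.00 DD.
Per 24 h: 5.55 DD/day.
Duration = 144 / 5.55 = 25.946 ≈ 25.9 days.

25.9 days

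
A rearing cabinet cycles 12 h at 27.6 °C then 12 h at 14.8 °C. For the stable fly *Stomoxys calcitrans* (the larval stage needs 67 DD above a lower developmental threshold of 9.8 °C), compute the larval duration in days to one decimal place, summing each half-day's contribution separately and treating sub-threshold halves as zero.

Day half: max(0, 27.6 − 9.8) × 0.5 = 17.8 × 0.5 = 8.90 DD.
Night half: max(0, 14.8 − 9.8) × 0.5 = 5.0 × 0.5 = 2.50 DD.
Per 24 h: 11.40 DD/day.
Duration = 67 / 11.40 = 5.877 ≈ 5.9 days.

5.9 days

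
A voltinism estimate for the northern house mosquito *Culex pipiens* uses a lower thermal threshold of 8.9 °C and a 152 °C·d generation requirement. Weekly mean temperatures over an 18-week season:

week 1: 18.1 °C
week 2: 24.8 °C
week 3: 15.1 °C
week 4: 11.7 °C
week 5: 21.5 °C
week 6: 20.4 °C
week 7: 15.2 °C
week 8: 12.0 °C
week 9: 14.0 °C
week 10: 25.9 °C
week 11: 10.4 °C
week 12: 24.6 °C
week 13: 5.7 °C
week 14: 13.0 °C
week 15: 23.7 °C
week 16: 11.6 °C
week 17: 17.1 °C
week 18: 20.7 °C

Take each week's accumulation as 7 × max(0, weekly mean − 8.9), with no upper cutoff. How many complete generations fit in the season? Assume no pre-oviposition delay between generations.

Weekly DD (7 × max(0, T̄ − 8.9)): 64.4, 111.3, 43.4, 19.6, 88.2, 80.5, 44.1, 21.7, 35.7, 119.0, 10.5, 109.9, 0.0, 28.7, 103.6, 18.9, 57.4, 82.6.
Season total = 1039.5 DD.
Complete generations = ⌊1039.5 / 152⌋ = 6.

6 generations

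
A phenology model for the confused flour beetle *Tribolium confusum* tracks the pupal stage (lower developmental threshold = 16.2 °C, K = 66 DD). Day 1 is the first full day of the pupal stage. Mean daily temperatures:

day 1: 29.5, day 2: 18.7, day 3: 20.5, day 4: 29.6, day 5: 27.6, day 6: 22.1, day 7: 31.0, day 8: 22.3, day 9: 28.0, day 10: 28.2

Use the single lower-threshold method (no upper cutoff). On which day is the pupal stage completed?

Daily DD above 16.2 °C: 13.3, 2.5, 4.3, 13.4, 11.4, 5.9, 14.8, 6.1, 11.8, 12.0.
Cumulative: 13.3, 15.8, 20.1, 33.5, 44.9, 50.8, 65.6, 71.7, 83.5, 95.5.
The total first reaches 66 DD on day 8.

day 8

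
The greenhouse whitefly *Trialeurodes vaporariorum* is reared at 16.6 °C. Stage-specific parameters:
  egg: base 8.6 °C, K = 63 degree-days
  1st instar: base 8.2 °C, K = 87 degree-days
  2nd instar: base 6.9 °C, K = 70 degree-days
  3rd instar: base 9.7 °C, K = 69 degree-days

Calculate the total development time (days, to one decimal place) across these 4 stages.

35.4 days

egg: 63 / (16.6 − 8.6) = 63 / 8.0 = 7.875 d.
1st instar: 87 / (16.6 − 8.2) = 87 / 8.4 = 10.357 d.
2nd instar: 70 / (16.6 − 6.9) = 70 / 9.7 = 7.216 d.
3rd instar: 69 / (16.6 − 9.7) = 69 / 6.9 = 10.000 d.
Sum = 35.449 ≈ 35.4 days.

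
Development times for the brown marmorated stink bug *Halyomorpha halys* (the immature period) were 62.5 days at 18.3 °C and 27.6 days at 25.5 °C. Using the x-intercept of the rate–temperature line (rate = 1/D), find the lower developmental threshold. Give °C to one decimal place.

Under the model K = D·(T − T_b), so D₁·(T₁ − T_b) = D₂·(T₂ − T_b).
62.5·(18.3 − T_b) = 27.6·(25.5 − T_b)
T_b = (62.5·18.3 − 27.6·25.5) / (62.5 − 27.6) = 439.95 / 34.9 = 12.606 °C ≈ 12.6 °C.

12.6 °C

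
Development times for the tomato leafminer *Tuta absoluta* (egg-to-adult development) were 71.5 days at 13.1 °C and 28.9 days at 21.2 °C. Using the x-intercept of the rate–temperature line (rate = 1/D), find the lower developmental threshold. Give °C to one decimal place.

7.6 °C

Equal thermal constants: D₁(T₁ − T_b) = D₂(T₂ − T_b).
71.5·(13.1 − T_b) = 28.9·(21.2 − T_b)
T_b = (71.5·13.1 − 28.9·21.2) / (71.5 − 28.9) = 323.97 / 42.6 = 7.605 °C ≈ 7.6 °C.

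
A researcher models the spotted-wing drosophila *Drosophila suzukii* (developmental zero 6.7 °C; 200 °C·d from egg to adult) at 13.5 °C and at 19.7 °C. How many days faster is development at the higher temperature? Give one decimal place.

At 13.5 °C: 200 / (13.5 − 6.7) = 200 / 6.8 = 29.412 d.
At 19.7 °C: 200 / (19.7 − 6.7) = 200 / 13.0 = 15.385 d.
Difference = |29.412 − 15.385| = 14.027 ≈ 14.0 days.

14.0 days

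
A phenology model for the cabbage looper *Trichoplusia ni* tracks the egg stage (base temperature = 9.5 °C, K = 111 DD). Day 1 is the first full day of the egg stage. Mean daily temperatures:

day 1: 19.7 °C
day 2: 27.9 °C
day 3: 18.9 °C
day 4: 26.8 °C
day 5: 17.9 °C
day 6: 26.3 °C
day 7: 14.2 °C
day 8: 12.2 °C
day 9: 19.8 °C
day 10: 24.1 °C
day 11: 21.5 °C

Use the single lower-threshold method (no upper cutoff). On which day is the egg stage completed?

day 10

Daily DD above 9.5 °C: 10.2, 18.4, 9.4, 17.3, 8.4, 16.8, 4.7, 2.7, 10.3, 14.6, 12.0.
Cumulative: 10.2, 28.6, 38.0, 55.3, 63.7, 80.5, 85.2, 87.9, 98.2, 112.8, 124.8.
The total first reaches 111 DD on day 10.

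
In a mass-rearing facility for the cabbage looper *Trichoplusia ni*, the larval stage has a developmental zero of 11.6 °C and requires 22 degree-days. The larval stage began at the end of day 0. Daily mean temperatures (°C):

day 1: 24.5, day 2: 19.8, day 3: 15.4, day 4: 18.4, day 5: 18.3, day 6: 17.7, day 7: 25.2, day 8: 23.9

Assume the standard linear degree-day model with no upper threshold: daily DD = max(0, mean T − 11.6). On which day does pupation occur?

Daily DD above 11.6 °C: 12.9, 8.2, 3.8, 6.8, 6.7, 6.1, 13.6, 12.3.
Cumulative: 12.9, 21.1, 24.9, 31.7, 38.4, 44.5, 58.1, 70.4.
The total first reaches 22 DD on day 3.

day 3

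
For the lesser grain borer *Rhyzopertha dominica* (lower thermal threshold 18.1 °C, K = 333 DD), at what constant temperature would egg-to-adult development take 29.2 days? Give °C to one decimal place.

Required daily accumulation = 333 / 29.2 = 11.404 DD/day.
T = T_base + 11.404 = 18.1 + 11.404 = 29.504 ≈ 29.5 °C.

29.5 °C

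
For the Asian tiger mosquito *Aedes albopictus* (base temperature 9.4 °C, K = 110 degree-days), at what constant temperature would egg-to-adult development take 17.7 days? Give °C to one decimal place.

15.6 °C

Required daily accumulation = 110 / 17.7 = 6.215 DD/day.
T = T_base + 6.215 = 9.4 + 6.215 = 15.615 ≈ 15.6 °C.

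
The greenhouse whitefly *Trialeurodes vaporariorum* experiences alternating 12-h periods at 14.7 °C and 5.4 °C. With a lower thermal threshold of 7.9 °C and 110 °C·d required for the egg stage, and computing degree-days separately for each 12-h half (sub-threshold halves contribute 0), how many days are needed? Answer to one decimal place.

32.4 days

Day half: max(0, 14.7 − 7.9) × 0.5 = 6.8 × 0.5 = 3.40 DD.
Night half: max(0, 5.4 − 7.9) × 0.5 = 0.0 × 0.5 = 0.00 DD.
Per 24 h: 3.40 DD/day.
Duration = 110 / 3.40 = 32.353 ≈ 32.4 days.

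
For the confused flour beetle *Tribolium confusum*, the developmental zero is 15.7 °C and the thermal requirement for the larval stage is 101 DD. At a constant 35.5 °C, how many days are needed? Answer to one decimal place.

Daily accumulation = 35.5 − 15.7 = 19.8 DD/day.
Duration = 101 / 19.8 = 5.101 ≈ 5.1 days.

5.1 days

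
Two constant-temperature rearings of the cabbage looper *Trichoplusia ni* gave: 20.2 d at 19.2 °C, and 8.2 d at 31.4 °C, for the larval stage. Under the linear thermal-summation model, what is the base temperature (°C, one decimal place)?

Under the model K = D·(T − T_b), so D₁·(T₁ − T_b) = D₂·(T₂ − T_b).
20.2·(19.2 − T_b) = 8.2·(31.4 − T_b)
T_b = (20.2·19.2 − 8.2·31.4) / (20.2 − 8.2) = 130.36 / 12.0 = 10.863 °C ≈ 10.9 °C.

10.9 °C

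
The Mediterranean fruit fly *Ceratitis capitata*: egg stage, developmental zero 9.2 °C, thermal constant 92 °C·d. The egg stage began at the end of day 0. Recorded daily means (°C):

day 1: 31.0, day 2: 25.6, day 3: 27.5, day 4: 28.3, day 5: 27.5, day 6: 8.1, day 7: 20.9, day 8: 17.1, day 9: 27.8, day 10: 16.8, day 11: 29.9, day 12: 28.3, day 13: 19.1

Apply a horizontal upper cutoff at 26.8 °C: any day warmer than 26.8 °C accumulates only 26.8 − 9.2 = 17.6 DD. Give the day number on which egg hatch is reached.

Daily DD above 9.2 °C (capped at 17.6): 17.6, 16.4, 17.6, 17.6, 17.6, 0.0, 11.7, 7.9, 17.6, 7.6, 17.6, 17.6, 9.9.
Cumulative: 17.6, 34.0, 51.6, 69.2, 86.8, 86.8, 98.5, 106.4, 124.0, 131.6, 149.2, 166.8, 176.7.
The total first reaches 92 DD on day 7.

day 7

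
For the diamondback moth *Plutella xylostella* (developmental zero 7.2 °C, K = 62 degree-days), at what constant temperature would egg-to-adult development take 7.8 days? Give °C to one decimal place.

Required daily accumulation = 62 / 7.8 = 7.949 DD/day.
T = T_base + 7.949 = 7.2 + 7.949 = 15.149 ≈ 15.1 °C.

15.1 °C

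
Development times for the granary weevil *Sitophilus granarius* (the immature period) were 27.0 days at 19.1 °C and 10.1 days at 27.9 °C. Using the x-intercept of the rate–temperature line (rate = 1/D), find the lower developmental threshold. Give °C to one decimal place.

13.8 °C

Equal thermal constants: D₁(T₁ − T_b) = D₂(T₂ − T_b).
27.0·(19.1 − T_b) = 10.1·(27.9 − T_b)
T_b = (27.0·19.1 − 10.1·27.9) / (27.0 − 10.1) = 233.91 / 16.9 = 13.841 °C ≈ 13.8 °C.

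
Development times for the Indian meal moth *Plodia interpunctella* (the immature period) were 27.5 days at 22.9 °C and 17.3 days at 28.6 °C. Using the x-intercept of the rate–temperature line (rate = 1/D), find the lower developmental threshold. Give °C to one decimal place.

Equal thermal constants: D₁(T₁ − T_b) = D₂(T₂ − T_b).
27.5·(22.9 − T_b) = 17.3·(28.6 − T_b)
T_b = (27.5·22.9 − 17.3·28.6) / (27.5 − 17.3) = 134.97 / 10.2 = 13.232 °C ≈ 13.2 °C.

13.2 °C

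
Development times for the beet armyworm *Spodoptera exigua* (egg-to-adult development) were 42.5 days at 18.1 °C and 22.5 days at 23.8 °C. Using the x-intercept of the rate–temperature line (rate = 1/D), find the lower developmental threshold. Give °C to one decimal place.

Linear rate model ⇒ the product D·(T − T_b) is constant across temperatures.
42.5·(18.1 − T_b) = 22.5·(23.8 − T_b)
T_b = (42.5·18.1 − 22.5·23.8) / (42.5 − 22.5) = 233.75 / 20.0 = 11.688 °C ≈ 11.7 °C.

11.7 °C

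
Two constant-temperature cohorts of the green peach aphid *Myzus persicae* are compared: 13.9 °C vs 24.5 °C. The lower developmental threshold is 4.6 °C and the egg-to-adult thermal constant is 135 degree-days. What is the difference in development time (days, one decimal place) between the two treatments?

At 13.9 °C: 135 / (13.9 − 4.6) = 135 / 9.3 = 14.516 d.
At 24.5 °C: 135 / (24.5 − 4.6) = 135 / 19.9 = 6.784 d.
Difference = |14.516 − 6.784| = 7.732 ≈ 7.7 days.

7.7 days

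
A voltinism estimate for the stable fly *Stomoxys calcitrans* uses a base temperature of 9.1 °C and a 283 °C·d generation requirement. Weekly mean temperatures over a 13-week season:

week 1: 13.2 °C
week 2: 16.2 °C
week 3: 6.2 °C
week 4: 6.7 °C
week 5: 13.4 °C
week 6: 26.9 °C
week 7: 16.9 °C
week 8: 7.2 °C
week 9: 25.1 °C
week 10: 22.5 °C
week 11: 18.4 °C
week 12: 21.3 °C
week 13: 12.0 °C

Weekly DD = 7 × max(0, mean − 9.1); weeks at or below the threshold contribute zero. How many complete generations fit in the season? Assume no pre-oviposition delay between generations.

Weekly DD (7 × max(0, T̄ − 9.1)): 28.7, 49.7, 0.0, 0.0, 30.1, 124.6, 54.6, 0.0, 112.0, 93.8, 65.1, 85.4, 20.3.
Season total = 664.3 DD.
Complete generations = ⌊664.3 / 283⌋ = 2.

2 generations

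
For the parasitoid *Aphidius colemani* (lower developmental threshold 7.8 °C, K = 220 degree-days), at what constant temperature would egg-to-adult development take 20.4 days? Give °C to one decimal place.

Required daily accumulation = 220 / 20.4 = 10.784 DD/day.
T = T_base + 10.784 = 7.8 + 10.784 = 18.584 ≈ 18.6 °C.

18.6 °C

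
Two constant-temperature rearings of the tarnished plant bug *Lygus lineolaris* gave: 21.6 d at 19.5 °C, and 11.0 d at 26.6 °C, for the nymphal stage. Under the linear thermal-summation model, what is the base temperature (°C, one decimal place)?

12.1 °C

Under the model K = D·(T − T_b), so D₁·(T₁ − T_b) = D₂·(T₂ − T_b).
21.6·(19.5 − T_b) = 11.0·(26.6 − T_b)
T_b = (21.6·19.5 − 11.0·26.6) / (21.6 − 11.0) = 128.60 / 10.6 = 12.132 °C ≈ 12.1 °C.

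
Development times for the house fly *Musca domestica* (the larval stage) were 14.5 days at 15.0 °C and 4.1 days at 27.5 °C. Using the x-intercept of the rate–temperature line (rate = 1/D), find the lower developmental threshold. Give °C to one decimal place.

Equal thermal constants: D₁(T₁ − T_b) = D₂(T₂ − T_b).
14.5·(15.0 − T_b) = 4.1·(27.5 − T_b)
T_b = (14.5·15.0 − 4.1·27.5) / (14.5 − 4.1) = 104.75 / 10.4 = 10.072 °C ≈ 10.1 °C.

10.1 °C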